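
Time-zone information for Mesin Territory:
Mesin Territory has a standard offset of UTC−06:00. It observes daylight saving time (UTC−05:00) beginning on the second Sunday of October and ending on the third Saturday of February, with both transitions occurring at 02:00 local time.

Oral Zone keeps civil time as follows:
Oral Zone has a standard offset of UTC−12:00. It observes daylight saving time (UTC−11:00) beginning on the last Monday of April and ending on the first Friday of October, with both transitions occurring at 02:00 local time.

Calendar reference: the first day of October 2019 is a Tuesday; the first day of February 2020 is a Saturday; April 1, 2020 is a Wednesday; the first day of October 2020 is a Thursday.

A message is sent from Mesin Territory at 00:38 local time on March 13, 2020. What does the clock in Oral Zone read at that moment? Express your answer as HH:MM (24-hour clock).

1 October 2019 is a Tuesday, so the first Sunday is October 6 and the second is October 13.
1 February 2020 is a Saturday, so the first Saturday is February 1 and the third is February 15.
March 13, 2020 is outside the daylight-saving period (13 October 2019 – 15 February 2020), so Mesin Territory is on standard time, UTC−06:00.
00:38 Mesin Territory + 6h = 06:38 UTC.
1 April 2020 is a Wednesday, so Mondays fall on 6, 13, 20, 27; the last is April 27.
1 October 2020 is a Thursday, so the first Friday is October 2.
At the standard offset (UTC−12:00), 06:38 UTC − 12h = 18:38 Oral Zone standard time (rolling into the previous day, 12 March 2020).
The standard-time date in Oral Zone, March 12, 2020, is outside the daylight-saving period (27 April – 2 October), so Oral Zone is on standard time, UTC−12:00.
06:38 UTC − 12h = 18:38 Oral Zone (rolling into the previous day, 12 March 2020).

18:38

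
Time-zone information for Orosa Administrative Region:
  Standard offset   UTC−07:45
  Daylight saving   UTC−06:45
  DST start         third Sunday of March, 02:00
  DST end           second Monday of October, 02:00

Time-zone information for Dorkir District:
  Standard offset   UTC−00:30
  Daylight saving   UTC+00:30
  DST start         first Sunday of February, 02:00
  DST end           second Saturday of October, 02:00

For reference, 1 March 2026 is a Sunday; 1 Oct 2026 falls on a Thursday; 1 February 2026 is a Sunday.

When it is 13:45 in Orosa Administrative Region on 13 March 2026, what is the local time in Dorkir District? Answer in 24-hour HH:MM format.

1 March 2026 is a Sunday, so the first Sunday is March 1 and the third is March 15.
1 October 2026 is a Thursday, so the first Monday is October 5 and the second is October 12.
Daylight saving runs 15 March – 12 October; 13 March 2026 is outside that window, so Orosa Administrative Region is on standard time at UTC−07:45.
13:45 Orosa Administrative Region + 7h45m = 21:30 UTC.
1 February 2026 is a Sunday, so the first Sunday is February 1.
1 October 2026 is a Thursday, so the first Saturday is October 3 and the second is October 10.
At the standard offset (UTC−00:30), 21:30 UTC − 0h30m = 21:00 Dorkir District standard time.
The standard-time date in Dorkir District, 13 March 2026, falls between 1 February and 10 October, so daylight saving is in effect and Dorkir District is at UTC+00:30.
21:30 UTC + 0h30m = 22:00 Dorkir District.

22:00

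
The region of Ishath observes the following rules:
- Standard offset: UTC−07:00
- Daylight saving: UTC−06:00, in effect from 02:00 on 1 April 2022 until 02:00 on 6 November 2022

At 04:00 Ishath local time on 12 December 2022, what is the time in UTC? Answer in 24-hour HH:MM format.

11:00

12 December 2022 does not fall between 1 April and 6 November, so daylight saving is not in effect and Ishath is at UTC−07:00.
04:00 local + 7h = 11:00 UTC.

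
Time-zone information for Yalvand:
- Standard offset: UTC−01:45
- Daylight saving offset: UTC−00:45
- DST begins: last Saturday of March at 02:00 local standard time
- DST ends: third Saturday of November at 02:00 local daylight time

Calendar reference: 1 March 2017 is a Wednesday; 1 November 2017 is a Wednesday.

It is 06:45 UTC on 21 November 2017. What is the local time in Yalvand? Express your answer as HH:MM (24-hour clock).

1 March 2017 is a Wednesday, so Saturdays fall on 4, 11, 18, 25; the last is March 25.
1 November 2017 is a Wednesday, so the first Saturday is November 4 and the third is November 18.
At the standard offset (UTC−01:45), 06:45 UTC − 1h45m = 05:00 Yalvand standard time.
The standard-time date in Yalvand, 21 November 2017, is outside the daylight-saving period (25 March – 18 November), so Yalvand is on standard time, UTC−01:45.
06:45 UTC − 1h45m = 05:00 local.

05:00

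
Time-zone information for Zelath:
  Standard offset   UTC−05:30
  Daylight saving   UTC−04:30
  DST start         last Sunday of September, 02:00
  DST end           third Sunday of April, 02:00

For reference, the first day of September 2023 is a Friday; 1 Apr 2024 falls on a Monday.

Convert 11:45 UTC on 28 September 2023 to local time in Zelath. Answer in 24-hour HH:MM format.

1 September 2023 is a Friday, so Sundays fall on 3, 10, 17, 24; the last is September 24.
1 April 2024 is a Monday, so the first Sunday is April 7 and the third is April 21.
At the standard offset (UTC−05:30), 11:45 UTC − 5h30m = 06:15 Zelath standard time.
Daylight saving runs 24 September 2023 – 21 April 2024; the standard-time date in Zelath, 28 September 2023, is inside that window, so Zelath is at UTC−04:30.
11:45 UTC − 4h30m = 07:15 local.

07:15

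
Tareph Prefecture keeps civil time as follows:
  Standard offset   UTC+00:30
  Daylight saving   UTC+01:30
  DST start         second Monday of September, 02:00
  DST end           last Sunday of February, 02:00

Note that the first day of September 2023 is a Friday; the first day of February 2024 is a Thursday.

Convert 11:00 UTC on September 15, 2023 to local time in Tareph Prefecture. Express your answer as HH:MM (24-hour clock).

12:30

1 September 2023 is a Friday, so the first Monday is September 4 and the second is September 11.
1 February 2024 is a Thursday, so Sundays fall on 4, 11, 18, 25; the last is February 25.
At the standard offset (UTC+00:30), 11:00 UTC + 0h30m = 11:30 Tareph Prefecture standard time.
The standard-time date in Tareph Prefecture, September 15, 2023, falls between 11 September 2023 and 25 February 2024, so daylight saving is in effect and Tareph Prefecture is at UTC+01:30.
11:00 UTC + 1h30m = 12:30 local.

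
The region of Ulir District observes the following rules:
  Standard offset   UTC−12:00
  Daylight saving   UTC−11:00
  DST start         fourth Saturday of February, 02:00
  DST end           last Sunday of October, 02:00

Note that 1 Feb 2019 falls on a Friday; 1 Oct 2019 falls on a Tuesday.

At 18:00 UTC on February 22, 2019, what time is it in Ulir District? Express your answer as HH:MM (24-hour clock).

06:00

1 February 2019 is a Friday, so the first Saturday is February 2 and the fourth is February 23.
1 October 2019 is a Tuesday, so Sundays fall on 6, 13, 20, 27; the last is October 27.
At the standard offset (UTC−12:00), 18:00 UTC − 12h = 06:00 Ulir District standard time.
The standard-time date in Ulir District, February 22, 2019, is outside the daylight-saving period (23 February – 27 October), so Ulir District is on standard time, UTC−12:00.
18:00 UTC − 12h = 06:00 local.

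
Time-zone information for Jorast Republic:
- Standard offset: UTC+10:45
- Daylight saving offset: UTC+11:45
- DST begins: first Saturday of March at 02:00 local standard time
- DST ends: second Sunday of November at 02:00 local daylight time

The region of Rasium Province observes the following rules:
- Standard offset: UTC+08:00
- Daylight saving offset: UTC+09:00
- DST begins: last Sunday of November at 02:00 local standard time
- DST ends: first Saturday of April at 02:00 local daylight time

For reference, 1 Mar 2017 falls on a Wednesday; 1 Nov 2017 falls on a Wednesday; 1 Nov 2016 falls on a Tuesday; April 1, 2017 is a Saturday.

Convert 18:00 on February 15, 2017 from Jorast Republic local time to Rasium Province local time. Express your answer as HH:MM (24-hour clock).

1 March 2017 is a Wednesday, so the first Saturday is March 4.
1 November 2017 is a Wednesday, so the first Sunday is November 5 and the second is November 12.
February 15, 2017 is outside the daylight-saving period (4 March – 12 November), so Jorast Republic is on standard time, UTC+10:45.
18:00 Jorast Republic − 10h45m = 07:15 UTC.
1 November 2016 is a Tuesday, so Sundays fall on 6, 13, 20, 27; the last is November 27.
1 April 2017 is a Saturday, so the first Saturday is April 1.
At the standard offset (UTC+08:00), 07:15 UTC + 8h = 15:15 Rasium Province standard time.
Daylight saving runs 27 November 2016 – 1 April 2017; the standard-time date in Rasium Province, February 15, 2017, is inside that window, so Rasium Province is at UTC+09:00.
07:15 UTC + 9h = 16:15 Rasium Province.

16:15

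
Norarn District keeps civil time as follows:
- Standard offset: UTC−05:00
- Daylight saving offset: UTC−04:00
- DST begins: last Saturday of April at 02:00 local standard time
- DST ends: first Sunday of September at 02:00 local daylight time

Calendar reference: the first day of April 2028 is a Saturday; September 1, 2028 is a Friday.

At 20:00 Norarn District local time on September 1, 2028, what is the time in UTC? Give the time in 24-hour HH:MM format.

1 April 2028 is a Saturday, so Saturdays fall on 1, 8, 15, 22, 29; the last is April 29.
1 September 2028 is a Friday, so the first Sunday is September 3.
Daylight saving runs 29 April – 3 September; September 1, 2028 is inside that window, so Norarn District is at UTC−04:00.
20:00 local + 4h = 00:00 UTC (rolling into the next day, 2 September 2028).

00:00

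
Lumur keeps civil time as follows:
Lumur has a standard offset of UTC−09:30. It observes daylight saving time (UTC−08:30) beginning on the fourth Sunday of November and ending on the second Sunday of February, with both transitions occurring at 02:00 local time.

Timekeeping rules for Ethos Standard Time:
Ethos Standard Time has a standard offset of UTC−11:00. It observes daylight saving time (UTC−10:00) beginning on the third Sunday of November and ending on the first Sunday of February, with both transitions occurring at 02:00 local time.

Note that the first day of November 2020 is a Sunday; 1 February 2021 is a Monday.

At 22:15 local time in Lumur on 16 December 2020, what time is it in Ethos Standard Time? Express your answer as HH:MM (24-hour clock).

1 November 2020 is a Sunday, so the first Sunday is November 1 and the fourth is November 22.
1 February 2021 is a Monday, so the first Sunday is February 7 and the second is February 14.
16 December 2020 falls between 22 November 2020 and 14 February 2021, so daylight saving is in effect and Lumur is at UTC−08:30.
22:15 Lumur + 8h30m = 06:45 UTC (rolling into the next day, 17 December 2020).
1 November 2020 is a Sunday, so the first Sunday is November 1 and the third is November 15.
1 February 2021 is a Monday, so the first Sunday is February 7.
At the standard offset (UTC−11:00), 06:45 UTC − 11h = 19:45 Ethos Standard Time standard time (rolling into the previous day, 16 December 2020).
Daylight saving runs 15 November 2020 – 7 February 2021; the standard-time date in Ethos Standard Time, 16 December 2020, is inside that window, so Ethos Standard Time is at UTC−10:00.
06:45 UTC − 10h = 20:45 Ethos Standard Time (rolling into the previous day, 16 December 2020).

20:45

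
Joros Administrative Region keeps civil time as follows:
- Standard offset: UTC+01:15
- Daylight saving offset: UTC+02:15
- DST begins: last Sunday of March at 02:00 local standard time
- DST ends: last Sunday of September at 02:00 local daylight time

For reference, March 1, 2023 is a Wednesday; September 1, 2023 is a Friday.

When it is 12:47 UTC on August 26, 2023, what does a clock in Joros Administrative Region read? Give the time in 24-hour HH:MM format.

1 March 2023 is a Wednesday, so Sundays fall on 5, 12, 19, 26; the last is March 26.
1 September 2023 is a Friday, so Sundays fall on 3, 10, 17, 24; the last is September 24.
At the standard offset (UTC+01:15), 12:47 UTC + 1h15m = 14:02 Joros Administrative Region standard time.
The standard-time date in Joros Administrative Region, August 26, 2023, lies within the daylight-saving period (26 March – 24 September), so Joros Administrative Region is on daylight time, UTC+02:15.
12:47 UTC + 2h15m = 15:02 local.

15:02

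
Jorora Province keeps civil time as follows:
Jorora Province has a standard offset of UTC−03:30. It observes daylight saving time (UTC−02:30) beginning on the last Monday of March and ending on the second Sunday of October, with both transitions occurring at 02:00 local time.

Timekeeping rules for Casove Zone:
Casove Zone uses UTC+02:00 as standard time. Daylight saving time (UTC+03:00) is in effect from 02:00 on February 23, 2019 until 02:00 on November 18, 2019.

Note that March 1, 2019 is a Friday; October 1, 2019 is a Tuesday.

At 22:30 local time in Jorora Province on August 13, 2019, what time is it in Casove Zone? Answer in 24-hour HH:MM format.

1 March 2019 is a Friday, so Mondays fall on 4, 11, 18, 25; the last is March 25.
1 October 2019 is a Tuesday, so the first Sunday is October 6 and the second is October 13.
Daylight saving runs 25 March – 13 October; August 13, 2019 is inside that window, so Jorora Province is at UTC−02:30.
22:30 Jorora Province + 2h30m = 01:00 UTC (rolling into the next day, 14 August 2019).
At the standard offset (UTC+02:00), 01:00 UTC + 2h = 03:00 Casove Zone standard time.
The standard-time date in Casove Zone, August 14, 2019, falls between 23 February and 18 November, so daylight saving is in effect and Casove Zone is at UTC+03:00.
01:00 UTC + 3h = 04:00 Casove Zone.

04:00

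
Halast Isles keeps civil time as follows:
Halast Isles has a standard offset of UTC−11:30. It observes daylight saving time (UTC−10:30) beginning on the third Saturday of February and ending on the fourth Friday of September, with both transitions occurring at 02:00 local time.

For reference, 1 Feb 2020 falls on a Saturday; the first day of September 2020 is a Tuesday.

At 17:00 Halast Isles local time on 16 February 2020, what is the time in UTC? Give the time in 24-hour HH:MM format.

03:30

1 February 2020 is a Saturday, so the first Saturday is February 1 and the third is February 15.
1 September 2020 is a Tuesday, so the first Friday is September 4 and the fourth is September 25.
Daylight saving runs 15 February – 25 September; 16 February 2020 is inside that window, so Halast Isles is at UTC−10:30.
17:00 local + 10h30m = 03:30 UTC (rolling into the next day, 17 February 2020).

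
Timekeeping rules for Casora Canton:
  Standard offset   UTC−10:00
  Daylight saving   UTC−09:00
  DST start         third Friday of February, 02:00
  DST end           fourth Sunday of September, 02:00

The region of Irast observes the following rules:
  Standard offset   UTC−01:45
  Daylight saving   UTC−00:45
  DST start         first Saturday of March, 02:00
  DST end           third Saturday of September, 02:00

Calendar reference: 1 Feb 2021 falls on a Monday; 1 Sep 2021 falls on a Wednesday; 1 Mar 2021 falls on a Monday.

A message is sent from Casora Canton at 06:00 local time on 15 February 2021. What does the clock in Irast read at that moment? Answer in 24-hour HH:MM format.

1 February 2021 is a Monday, so the first Friday is February 5 and the third is February 19.
1 September 2021 is a Wednesday, so the first Sunday is September 5 and the fourth is September 26.
Daylight saving runs 19 February – 26 September; 15 February 2021 is outside that window, so Casora Canton is on standard time at UTC−10:00.
06:00 Casora Canton + 10h = 16:00 UTC.
1 March 2021 is a Monday, so the first Saturday is March 6.
1 September 2021 is a Wednesday, so the first Saturday is September 4 and the third is September 18.
At the standard offset (UTC−01:45), 16:00 UTC − 1h45m = 14:15 Irast standard time.
Daylight saving runs 6 March – 18 September; the standard-time date in Irast, 15 February 2021, is outside that window, so Irast is on standard time at UTC−01:45.
16:00 UTC − 1h45m = 14:15 Irast.

14:15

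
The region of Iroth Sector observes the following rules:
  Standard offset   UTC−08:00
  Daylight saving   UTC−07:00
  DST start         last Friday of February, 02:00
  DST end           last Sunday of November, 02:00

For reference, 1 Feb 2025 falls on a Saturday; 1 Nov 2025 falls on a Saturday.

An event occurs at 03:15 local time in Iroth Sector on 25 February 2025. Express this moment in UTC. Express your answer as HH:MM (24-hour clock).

1 February 2025 is a Saturday, so Fridays fall on 7, 14, 21, 28; the last is February 28.
1 November 2025 is a Saturday, so Sundays fall on 2, 9, 16, 23, 30; the last is November 30.
25 February 2025 is outside the daylight-saving period (28 February – 30 November), so Iroth Sector is on standard time, UTC−08:00.
03:15 local + 8h = 11:15 UTC.

11:15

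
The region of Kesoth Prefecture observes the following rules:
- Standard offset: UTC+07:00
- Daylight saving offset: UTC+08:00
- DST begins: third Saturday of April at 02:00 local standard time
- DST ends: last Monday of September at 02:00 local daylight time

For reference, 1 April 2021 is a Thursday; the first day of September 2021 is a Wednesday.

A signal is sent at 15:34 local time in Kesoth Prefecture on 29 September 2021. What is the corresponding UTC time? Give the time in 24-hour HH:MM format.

08:34

1 April 2021 is a Thursday, so the first Saturday is April 3 and the third is April 17.
1 September 2021 is a Wednesday, so Mondays fall on 6, 13, 20, 27; the last is September 27.
29 September 2021 is outside the daylight-saving period (17 April – 27 September), so Kesoth Prefecture is on standard time, UTC+07:00.
15:34 local − 7h = 08:34 UTC.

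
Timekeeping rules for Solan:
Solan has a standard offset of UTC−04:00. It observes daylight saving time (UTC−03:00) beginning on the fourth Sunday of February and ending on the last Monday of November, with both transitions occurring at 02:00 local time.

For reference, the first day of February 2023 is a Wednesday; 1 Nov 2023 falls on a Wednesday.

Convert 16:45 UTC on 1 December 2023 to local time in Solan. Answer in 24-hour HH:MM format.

1 February 2023 is a Wednesday, so the first Sunday is February 5 and the fourth is February 26.
1 November 2023 is a Wednesday, so Mondays fall on 6, 13, 20, 27; the last is November 27.
At the standard offset (UTC−04:00), 16:45 UTC − 4h = 12:45 Solan standard time.
Daylight saving runs 26 February – 27 November; the standard-time date in Solan, 1 December 2023, is outside that window, so Solan is on standard time at UTC−04:00.
16:45 UTC − 4h = 12:45 local.

12:45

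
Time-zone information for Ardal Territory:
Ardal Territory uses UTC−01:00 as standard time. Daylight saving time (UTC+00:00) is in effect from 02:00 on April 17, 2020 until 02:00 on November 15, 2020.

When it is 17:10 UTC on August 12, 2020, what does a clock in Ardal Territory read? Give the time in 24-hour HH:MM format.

At the standard offset (UTC−01:00), 17:10 UTC − 1h = 16:10 Ardal Territory standard time.
Daylight saving runs 17 April – 15 November; the standard-time date in Ardal Territory, August 12, 2020, is inside that window, so Ardal Territory is at UTC+00:00.
17:10 UTC + 0h = 17:10 local.

17:10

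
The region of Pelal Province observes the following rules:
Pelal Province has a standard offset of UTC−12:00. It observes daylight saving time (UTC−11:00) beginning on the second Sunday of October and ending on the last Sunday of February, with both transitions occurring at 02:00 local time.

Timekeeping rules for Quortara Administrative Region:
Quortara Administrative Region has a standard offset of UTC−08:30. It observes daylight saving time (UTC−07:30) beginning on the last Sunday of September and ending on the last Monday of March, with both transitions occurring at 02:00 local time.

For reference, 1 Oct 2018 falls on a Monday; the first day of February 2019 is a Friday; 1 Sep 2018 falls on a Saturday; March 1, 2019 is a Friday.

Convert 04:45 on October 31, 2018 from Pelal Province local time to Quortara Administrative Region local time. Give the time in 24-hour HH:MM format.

08:15

1 October 2018 is a Monday, so the first Sunday is October 7 and the second is October 14.
1 February 2019 is a Friday, so Sundays fall on 3, 10, 17, 24; the last is February 24.
Daylight saving runs 14 October 2018 – 24 February 2019; October 31, 2018 is inside that window, so Pelal Province is at UTC−11:00.
04:45 Pelal Province + 11h = 15:45 UTC.
1 September 2018 is a Saturday, so Sundays fall on 2, 9, 16, 23, 30; the last is September 30.
1 March 2019 is a Friday, so Mondays fall on 4, 11, 18, 25; the last is March 25.
At the standard offset (UTC−08:30), 15:45 UTC − 8h30m = 07:15 Quortara Administrative Region standard time.
The standard-time date in Quortara Administrative Region, October 31, 2018, lies within the daylight-saving period (30 September 2018 – 25 March 2019), so Quortara Administrative Region is on daylight time, UTC−07:30.
15:45 UTC − 7h30m = 08:15 Quortara Administrative Region.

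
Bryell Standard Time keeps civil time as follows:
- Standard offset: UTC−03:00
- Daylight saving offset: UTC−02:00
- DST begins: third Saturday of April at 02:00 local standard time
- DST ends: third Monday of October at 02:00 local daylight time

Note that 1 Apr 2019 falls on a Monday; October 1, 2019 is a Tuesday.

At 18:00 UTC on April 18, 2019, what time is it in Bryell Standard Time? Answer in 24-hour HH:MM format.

15:00

1 April 2019 is a Monday, so the first Saturday is April 6 and the third is April 20.
1 October 2019 is a Tuesday, so the first Monday is October 7 and the third is October 21.
At the standard offset (UTC−03:00), 18:00 UTC − 3h = 15:00 Bryell Standard Time standard time.
Daylight saving runs 20 April – 21 October; the standard-time date in Bryell Standard Time, April 18, 2019, is outside that window, so Bryell Standard Time is on standard time at UTC−03:00.
18:00 UTC − 3h = 15:00 local.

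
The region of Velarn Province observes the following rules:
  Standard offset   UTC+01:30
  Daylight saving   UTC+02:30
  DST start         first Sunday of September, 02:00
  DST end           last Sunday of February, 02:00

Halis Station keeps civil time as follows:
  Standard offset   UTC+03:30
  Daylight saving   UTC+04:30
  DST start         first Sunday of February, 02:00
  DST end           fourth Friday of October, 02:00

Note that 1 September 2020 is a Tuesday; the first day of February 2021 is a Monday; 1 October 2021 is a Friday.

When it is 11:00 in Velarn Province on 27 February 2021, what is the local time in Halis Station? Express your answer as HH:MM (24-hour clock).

13:00

1 September 2020 is a Tuesday, so the first Sunday is September 6.
1 February 2021 is a Monday, so Sundays fall on 7, 14, 21, 28; the last is February 28.
Daylight saving runs 6 September 2020 – 28 February 2021; 27 February 2021 is inside that window, so Velarn Province is at UTC+02:30.
11:00 Velarn Province − 2h30m = 08:30 UTC.
1 February 2021 is a Monday, so the first Sunday is February 7.
1 October 2021 is a Friday, so the first Friday is October 1 and the fourth is October 22.
At the standard offset (UTC+03:30), 08:30 UTC + 3h30m = 12:00 Halis Station standard time.
Daylight saving runs 7 February – 22 October; the standard-time date in Halis Station, 27 February 2021, is inside that window, so Halis Station is at UTC+04:30.
08:30 UTC + 4h30m = 13:00 Halis Station.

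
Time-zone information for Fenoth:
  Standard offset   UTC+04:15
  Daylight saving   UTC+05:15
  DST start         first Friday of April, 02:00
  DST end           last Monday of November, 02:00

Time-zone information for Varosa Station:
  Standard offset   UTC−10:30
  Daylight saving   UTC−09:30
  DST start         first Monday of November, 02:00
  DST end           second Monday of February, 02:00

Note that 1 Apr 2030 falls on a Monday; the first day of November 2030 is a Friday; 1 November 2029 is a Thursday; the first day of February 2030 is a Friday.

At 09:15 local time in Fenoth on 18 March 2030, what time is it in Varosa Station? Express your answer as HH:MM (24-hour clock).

1 April 2030 is a Monday, so the first Friday is April 5.
1 November 2030 is a Friday, so Mondays fall on 4, 11, 18, 25; the last is November 25.
18 March 2030 is outside the daylight-saving period (5 April – 25 November), so Fenoth is on standard time, UTC+04:15.
09:15 Fenoth − 4h15m = 05:00 UTC.
1 November 2029 is a Thursday, so the first Monday is November 5.
1 February 2030 is a Friday, so the first Monday is February 4 and the second is February 11.
At the standard offset (UTC−10:30), 05:00 UTC − 10h30m = 18:30 Varosa Station standard time (rolling into the previous day, 17 March 2030).
Daylight saving runs 5 November 2029 – 11 February 2030; the standard-time date in Varosa Station, 17 March 2030, is outside that window, so Varosa Station is on standard time at UTC−10:30.
05:00 UTC − 10h30m = 18:30 Varosa Station (rolling into the previous day, 17 March 2030).

18:30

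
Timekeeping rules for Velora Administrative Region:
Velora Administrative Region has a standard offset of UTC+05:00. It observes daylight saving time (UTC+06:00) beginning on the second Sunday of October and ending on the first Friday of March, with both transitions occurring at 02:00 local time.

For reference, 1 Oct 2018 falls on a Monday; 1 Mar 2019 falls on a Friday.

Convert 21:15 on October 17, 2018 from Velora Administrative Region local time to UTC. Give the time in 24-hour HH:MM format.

15:15

1 October 2018 is a Monday, so the first Sunday is October 7 and the second is October 14.
1 March 2019 is a Friday, so the first Friday is March 1.
October 17, 2018 lies within the daylight-saving period (14 October 2018 – 1 March 2019), so Velora Administrative Region is on daylight time, UTC+06:00.
21:15 local − 6h = 15:15 UTC.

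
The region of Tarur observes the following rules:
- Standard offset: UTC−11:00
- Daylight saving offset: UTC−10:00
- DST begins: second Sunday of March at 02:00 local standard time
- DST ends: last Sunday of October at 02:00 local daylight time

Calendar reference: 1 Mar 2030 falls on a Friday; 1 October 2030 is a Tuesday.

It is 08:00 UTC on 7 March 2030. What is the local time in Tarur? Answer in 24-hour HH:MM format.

1 March 2030 is a Friday, so the first Sunday is March 3 and the second is March 10.
1 October 2030 is a Tuesday, so Sundays fall on 6, 13, 20, 27; the last is October 27.
At the standard offset (UTC−11:00), 08:00 UTC − 11h = 21:00 Tarur standard time (rolling into the previous day, 6 March 2030).
The standard-time date in Tarur, 6 March 2030, does not fall between 10 March and 27 October, so daylight saving is not in effect and Tarur is at UTC−11:00.
08:00 UTC − 11h = 21:00 local (rolling into the previous day, 6 March 2030).

21:00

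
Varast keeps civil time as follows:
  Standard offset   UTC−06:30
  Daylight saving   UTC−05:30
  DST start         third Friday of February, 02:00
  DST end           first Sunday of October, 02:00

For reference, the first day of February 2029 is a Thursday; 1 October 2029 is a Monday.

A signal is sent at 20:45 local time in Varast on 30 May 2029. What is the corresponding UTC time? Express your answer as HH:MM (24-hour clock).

02:15

1 February 2029 is a Thursday, so the first Friday is February 2 and the third is February 16.
1 October 2029 is a Monday, so the first Sunday is October 7.
30 May 2029 falls between 16 February and 7 October, so daylight saving is in effect and Varast is at UTC−05:30.
20:45 local + 5h30m = 02:15 UTC (rolling into the next day, 31 May 2029).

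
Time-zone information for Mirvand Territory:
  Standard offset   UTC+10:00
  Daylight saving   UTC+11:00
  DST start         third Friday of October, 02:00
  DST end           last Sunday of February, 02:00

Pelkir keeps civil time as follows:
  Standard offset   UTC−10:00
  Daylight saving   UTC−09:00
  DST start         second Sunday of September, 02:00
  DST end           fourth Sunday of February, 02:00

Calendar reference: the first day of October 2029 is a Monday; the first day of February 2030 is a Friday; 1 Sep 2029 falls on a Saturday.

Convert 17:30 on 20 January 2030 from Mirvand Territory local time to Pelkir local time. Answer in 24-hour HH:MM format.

1 October 2029 is a Monday, so the first Friday is October 5 and the third is October 19.
1 February 2030 is a Friday, so Sundays fall on 3, 10, 17, 24; the last is February 24.
20 January 2030 falls between 19 October 2029 and 24 February 2030, so daylight saving is in effect and Mirvand Territory is at UTC+11:00.
17:30 Mirvand Territory − 11h = 06:30 UTC.
1 September 2029 is a Saturday, so the first Sunday is September 2 and the second is September 9.
1 February 2030 is a Friday, so the first Sunday is February 3 and the fourth is February 24.
At the standard offset (UTC−10:00), 06:30 UTC − 10h = 20:30 Pelkir standard time (rolling into the previous day, 19 January 2030).
Daylight saving runs 9 September 2029 – 24 February 2030; the standard-time date in Pelkir, 19 January 2030, is inside that window, so Pelkir is at UTC−09:00.
06:30 UTC − 9h = 21:30 Pelkir (rolling into the previous day, 19 January 2030).

21:30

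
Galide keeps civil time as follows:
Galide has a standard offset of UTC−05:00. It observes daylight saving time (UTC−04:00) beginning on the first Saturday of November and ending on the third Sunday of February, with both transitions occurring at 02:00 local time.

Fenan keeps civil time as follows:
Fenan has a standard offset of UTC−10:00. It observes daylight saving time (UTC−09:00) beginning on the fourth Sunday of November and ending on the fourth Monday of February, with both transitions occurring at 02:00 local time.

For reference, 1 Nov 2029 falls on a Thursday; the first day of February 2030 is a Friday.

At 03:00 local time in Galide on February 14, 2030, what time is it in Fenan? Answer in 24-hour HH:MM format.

1 November 2029 is a Thursday, so the first Saturday is November 3.
1 February 2030 is a Friday, so the first Sunday is February 3 and the third is February 17.
Daylight saving runs 3 November 2029 – 17 February 2030; February 14, 2030 is inside that window, so Galide is at UTC−04:00.
03:00 Galide + 4h = 07:00 UTC.
1 November 2029 is a Thursday, so the first Sunday is November 4 and the fourth is November 25.
1 February 2030 is a Friday, so the first Monday is February 4 and the fourth is February 25.
At the standard offset (UTC−10:00), 07:00 UTC − 10h = 21:00 Fenan standard time (rolling into the previous day, 13 February 2030).
The standard-time date in Fenan, February 13, 2030, lies within the daylight-saving period (25 November 2029 – 25 February 2030), so Fenan is on daylight time, UTC−09:00.
07:00 UTC − 9h = 22:00 Fenan (rolling into the previous day, 13 February 2030).

22:00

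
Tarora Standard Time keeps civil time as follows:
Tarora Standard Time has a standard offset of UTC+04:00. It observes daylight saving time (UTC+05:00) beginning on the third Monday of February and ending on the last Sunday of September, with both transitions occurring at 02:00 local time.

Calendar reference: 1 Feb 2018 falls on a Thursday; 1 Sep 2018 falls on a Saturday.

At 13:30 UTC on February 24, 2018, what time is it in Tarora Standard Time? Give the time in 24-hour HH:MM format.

18:30

1 February 2018 is a Thursday, so the first Monday is February 5 and the third is February 19.
1 September 2018 is a Saturday, so Sundays fall on 2, 9, 16, 23, 30; the last is September 30.
At the standard offset (UTC+04:00), 13:30 UTC + 4h = 17:30 Tarora Standard Time standard time.
The standard-time date in Tarora Standard Time, February 24, 2018, lies within the daylight-saving period (19 February – 30 September), so Tarora Standard Time is on daylight time, UTC+05:00.
13:30 UTC + 5h = 18:30 local.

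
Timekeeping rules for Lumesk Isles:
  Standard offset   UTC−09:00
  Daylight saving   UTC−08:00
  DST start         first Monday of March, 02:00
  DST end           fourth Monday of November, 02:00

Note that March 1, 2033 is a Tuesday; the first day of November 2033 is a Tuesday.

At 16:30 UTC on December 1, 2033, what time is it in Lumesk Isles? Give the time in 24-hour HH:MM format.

07:30

1 March 2033 is a Tuesday, so the first Monday is March 7.
1 November 2033 is a Tuesday, so the first Monday is November 7 and the fourth is November 28.
At the standard offset (UTC−09:00), 16:30 UTC − 9h = 07:30 Lumesk Isles standard time.
Daylight saving runs 7 March – 28 November; the standard-time date in Lumesk Isles, December 1, 2033, is outside that window, so Lumesk Isles is on standard time at UTC−09:00.
16:30 UTC − 9h = 07:30 local.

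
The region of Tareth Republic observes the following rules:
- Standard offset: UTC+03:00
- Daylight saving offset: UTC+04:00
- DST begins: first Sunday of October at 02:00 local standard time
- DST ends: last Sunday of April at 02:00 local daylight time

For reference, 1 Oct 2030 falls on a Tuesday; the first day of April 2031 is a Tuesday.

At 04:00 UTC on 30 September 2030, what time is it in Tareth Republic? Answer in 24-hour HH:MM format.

1 October 2030 is a Tuesday, so the first Sunday is October 6.
1 April 2031 is a Tuesday, so Sundays fall on 6, 13, 20, 27; the last is April 27.
At the standard offset (UTC+03:00), 04:00 UTC + 3h = 07:00 Tareth Republic standard time.
The standard-time date in Tareth Republic, 30 September 2030, does not fall between 6 October 2030 and 27 April 2031, so daylight saving is not in effect and Tareth Republic is at UTC+03:00.
04:00 UTC + 3h = 07:00 local.

07:00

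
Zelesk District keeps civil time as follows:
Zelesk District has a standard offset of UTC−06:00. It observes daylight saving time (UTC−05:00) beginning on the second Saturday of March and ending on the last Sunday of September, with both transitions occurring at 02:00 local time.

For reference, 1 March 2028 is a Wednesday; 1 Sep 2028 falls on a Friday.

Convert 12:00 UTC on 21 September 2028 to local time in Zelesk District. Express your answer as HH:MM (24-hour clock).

07:00

1 March 2028 is a Wednesday, so the first Saturday is March 4 and the second is March 11.
1 September 2028 is a Friday, so Sundays fall on 3, 10, 17, 24; the last is September 24.
At the standard offset (UTC−06:00), 12:00 UTC − 6h = 06:00 Zelesk District standard time.
The standard-time date in Zelesk District, 21 September 2028, lies within the daylight-saving period (11 March – 24 September), so Zelesk District is on daylight time, UTC−05:00.
12:00 UTC − 5h = 07:00 local.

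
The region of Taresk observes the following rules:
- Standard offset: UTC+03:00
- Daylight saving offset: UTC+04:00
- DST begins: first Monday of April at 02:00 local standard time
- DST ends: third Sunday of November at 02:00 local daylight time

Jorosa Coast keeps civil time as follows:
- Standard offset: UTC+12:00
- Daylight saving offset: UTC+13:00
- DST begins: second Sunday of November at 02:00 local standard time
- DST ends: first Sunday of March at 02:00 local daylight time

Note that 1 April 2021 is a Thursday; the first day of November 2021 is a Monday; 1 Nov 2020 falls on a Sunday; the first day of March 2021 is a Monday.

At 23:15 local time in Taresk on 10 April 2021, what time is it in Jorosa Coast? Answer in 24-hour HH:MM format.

07:15

1 April 2021 is a Thursday, so the first Monday is April 5.
1 November 2021 is a Monday, so the first Sunday is November 7 and the third is November 21.
Daylight saving runs 5 April – 21 November; 10 April 2021 is inside that window, so Taresk is at UTC+04:00.
23:15 Taresk − 4h = 19:15 UTC.
1 November 2020 is a Sunday, so the first Sunday is November 1 and the second is November 8.
1 March 2021 is a Monday, so the first Sunday is March 7.
At the standard offset (UTC+12:00), 19:15 UTC + 12h = 07:15 Jorosa Coast standard time (rolling into the next day, 11 April 2021).
Daylight saving runs 8 November 2020 – 7 March 2021; the standard-time date in Jorosa Coast, 11 April 2021, is outside that window, so Jorosa Coast is on standard time at UTC+12:00.
19:15 UTC + 12h = 07:15 Jorosa Coast (rolling into the next day, 11 April 2021).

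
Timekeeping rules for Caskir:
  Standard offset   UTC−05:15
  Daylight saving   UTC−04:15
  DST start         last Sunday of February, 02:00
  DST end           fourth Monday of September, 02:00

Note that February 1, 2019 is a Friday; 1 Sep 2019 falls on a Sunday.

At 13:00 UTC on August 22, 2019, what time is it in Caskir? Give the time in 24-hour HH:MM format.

1 February 2019 is a Friday, so Sundays fall on 3, 10, 17, 24; the last is February 24.
1 September 2019 is a Sunday, so the first Monday is September 2 and the fourth is September 23.
At the standard offset (UTC−05:15), 13:00 UTC − 5h15m = 07:45 Caskir standard time.
The standard-time date in Caskir, August 22, 2019, falls between 24 February and 23 September, so daylight saving is in effect and Caskir is at UTC−04:15.
13:00 UTC − 4h15m = 08:45 local.

08:45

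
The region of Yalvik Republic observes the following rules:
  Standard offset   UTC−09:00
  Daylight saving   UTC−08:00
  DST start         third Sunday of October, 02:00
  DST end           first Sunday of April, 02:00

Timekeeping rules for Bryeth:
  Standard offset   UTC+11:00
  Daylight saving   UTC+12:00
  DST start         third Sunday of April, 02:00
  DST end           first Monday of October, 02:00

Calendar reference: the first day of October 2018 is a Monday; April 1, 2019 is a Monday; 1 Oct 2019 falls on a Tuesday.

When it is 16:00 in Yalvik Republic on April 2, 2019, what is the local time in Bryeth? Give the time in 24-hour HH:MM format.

11:00

1 October 2018 is a Monday, so the first Sunday is October 7 and the third is October 21.
1 April 2019 is a Monday, so the first Sunday is April 7.
April 2, 2019 falls between 21 October 2018 and 7 April 2019, so daylight saving is in effect and Yalvik Republic is at UTC−08:00.
16:00 Yalvik Republic + 8h = 00:00 UTC (rolling into the next day, 3 April 2019).
1 April 2019 is a Monday, so the first Sunday is April 7 and the third is April 21.
1 October 2019 is a Tuesday, so the first Monday is October 7.
At the standard offset (UTC+11:00), 00:00 UTC + 11h = 11:00 Bryeth standard time.
The standard-time date in Bryeth, April 3, 2019, does not fall between 21 April and 7 October, so daylight saving is not in effect and Bryeth is at UTC+11:00.
00:00 UTC + 11h = 11:00 Bryeth.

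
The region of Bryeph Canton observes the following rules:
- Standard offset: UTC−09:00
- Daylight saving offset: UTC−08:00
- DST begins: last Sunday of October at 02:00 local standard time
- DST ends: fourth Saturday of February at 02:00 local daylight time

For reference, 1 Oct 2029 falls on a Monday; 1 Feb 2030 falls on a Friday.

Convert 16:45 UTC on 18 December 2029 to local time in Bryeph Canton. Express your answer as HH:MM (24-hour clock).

1 October 2029 is a Monday, so Sundays fall on 7, 14, 21, 28; the last is October 28.
1 February 2030 is a Friday, so the first Saturday is February 2 and the fourth is February 23.
At the standard offset (UTC−09:00), 16:45 UTC − 9h = 07:45 Bryeph Canton standard time.
The standard-time date in Bryeph Canton, 18 December 2029, lies within the daylight-saving period (28 October 2029 – 23 February 2030), so Bryeph Canton is on daylight time, UTC−08:00.
16:45 UTC − 8h = 08:45 local.

08:45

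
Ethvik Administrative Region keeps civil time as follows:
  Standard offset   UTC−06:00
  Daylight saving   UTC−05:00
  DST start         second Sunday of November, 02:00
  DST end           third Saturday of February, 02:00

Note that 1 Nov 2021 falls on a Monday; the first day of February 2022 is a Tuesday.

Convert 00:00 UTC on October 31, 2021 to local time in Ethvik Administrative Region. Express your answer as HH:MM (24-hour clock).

1 November 2021 is a Monday, so the first Sunday is November 7 and the second is November 14.
1 February 2022 is a Tuesday, so the first Saturday is February 5 and the third is February 19.
At the standard offset (UTC−06:00), 00:00 UTC − 6h = 18:00 Ethvik Administrative Region standard time (rolling into the previous day, 30 October 2021).
Daylight saving runs 14 November 2021 – 19 February 2022; the standard-time date in Ethvik Administrative Region, October 30, 2021, is outside that window, so Ethvik Administrative Region is on standard time at UTC−06:00.
00:00 UTC − 6h = 18:00 local (rolling into the previous day, 30 October 2021).

18:00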